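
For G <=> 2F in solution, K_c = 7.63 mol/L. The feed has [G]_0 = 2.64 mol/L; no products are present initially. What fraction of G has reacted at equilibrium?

X = 0.562

Let X = conversion of G; extent ξ = 2.64·X mol/L.
Concentrations: [G] = 2.64 − 2.64X; [F] = 5.28X.
K_c = [F]^2 / ([G]).
Setting equal to 7.63 and solving for X on (0,1) gives X = 0.562.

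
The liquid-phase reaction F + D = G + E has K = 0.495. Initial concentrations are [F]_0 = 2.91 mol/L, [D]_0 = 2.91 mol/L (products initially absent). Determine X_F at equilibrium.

Let X = conversion of F; extent ξ = 2.91·X mol/L.
Concentrations: [F] = 2.91 − 2.91X; [D] = 2.91 − 2.91X; [G] = 2.91X; [E] = 2.91X.
K = [G] [E] / ([F] [D]).
Setting equal to 0.495 and solving for X on (0,1) gives X = 0.413.

X = 0.413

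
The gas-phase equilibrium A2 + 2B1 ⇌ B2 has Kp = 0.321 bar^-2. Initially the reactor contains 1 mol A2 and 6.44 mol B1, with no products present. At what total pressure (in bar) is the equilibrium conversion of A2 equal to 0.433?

P = 1.82 bar

Take 1 mol A2 as basis and let X be its fractional conversion, so ξ = X.
At extent ξ: n_A2 = 1 − X; n_B1 = 6.44 − 2X; n_B2 = X.
n_T = Σnᵢ = 7.44 − 2X.
Kp = p_B2 / (p_A2 p_B1^2) with p_i = (n_i/n_T)·P.
At X = 0.433: the mole-fraction product g(X) = Π y_i^ν_i = 1.062. Since Kp = g(X)·P^{-2}, P = (g/Kp)^(1/2) = (1.062/0.321)^(1/2) = 1.82 bar.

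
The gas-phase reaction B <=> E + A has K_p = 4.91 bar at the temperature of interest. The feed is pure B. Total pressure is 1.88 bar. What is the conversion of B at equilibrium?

X = 0.850

Take 1 mol B as basis and let X be its fractional conversion, so ξ = X.
At extent ξ: n_B = 1 − X; n_E = X; n_A = X.
n_T = Σnᵢ = 1 + X.
Mole fractions y_i = n_i/n_T; K_p = p_E p_A / (p_B) with p_i = y_i·P.
This yields a degree-2 equation in X; solving on (0,1), X = 0.850.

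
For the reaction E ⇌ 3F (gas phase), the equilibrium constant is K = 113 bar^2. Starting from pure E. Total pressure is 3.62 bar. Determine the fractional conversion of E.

X = 0.776

Basis: 1 mol E initially; let X = conversion of E. Extent ξ = X.
At extent ξ: n_E = 1 − X; n_F = 3X.
Summing: n_T = 1 + 2X.
Mole fractions y_i = n_i/n_T; K = p_F^3 / (p_E) with p_i = y_i·P.
Setting this equal to 113 bar^2 and taking the physical root (0 < X < 1) gives X = 0.776.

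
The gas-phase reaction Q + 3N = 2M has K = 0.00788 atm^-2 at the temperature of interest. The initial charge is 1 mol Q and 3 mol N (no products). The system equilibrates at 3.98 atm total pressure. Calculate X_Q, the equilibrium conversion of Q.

X = 0.172

Take 1 mol Q as basis and let X be its fractional conversion, so ξ = X.
At extent ξ: n_Q = 1 − X; n_N = 3 − 3X; n_M = 2X.
Summing: n_T = 4 − 2X.
With p_i = (n_i/n_T)P, K = p_M^2 / (p_Q p_N^3).
Equating to 0.00788 atm^-2 and solving on 0 < X < 1: X = 0.172.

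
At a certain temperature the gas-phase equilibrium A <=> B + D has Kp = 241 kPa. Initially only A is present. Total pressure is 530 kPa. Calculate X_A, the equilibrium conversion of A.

X = 0.559

Take 1 mol A as basis and let X be its fractional conversion, so ξ = X.
Mole table: n_A = 1 − X; n_B = X; n_D = X.
n_T = Σnᵢ = 1 + X.
y_i = n_i/n_T, p_i = y_i·P. Kp = p_B p_D / (p_A).
Equating to 241 kPa and solving on 0 < X < 1: X = 0.559.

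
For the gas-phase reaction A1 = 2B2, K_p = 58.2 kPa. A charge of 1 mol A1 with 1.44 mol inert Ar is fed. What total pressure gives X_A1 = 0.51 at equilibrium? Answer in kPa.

P = 80.9 kPa

Basis: 1 mol A1 initially; let X = conversion of A1. Extent ξ = X.
At extent ξ: n_A1 = 1 − X; n_B2 = 2X; n_I = 1.44 (inert).
n_T = Σnᵢ = 2.44 + X.
K_p = p_B2^2 / (p_A1) with p_i = (n_i/n_T)·P.
At X = 0.51: the mole-fraction product g(X) = Π y_i^ν_i = 0.7198. Since K_p = g(X)·P^{1}, P = (K_p/g)^(1/1) = (58.2/0.7198)^(1/1) = 80.9 kPa.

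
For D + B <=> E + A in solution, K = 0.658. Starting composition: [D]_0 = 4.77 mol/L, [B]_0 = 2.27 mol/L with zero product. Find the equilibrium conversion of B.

Let X = conversion of B; extent ξ = 2.27·X mol/L.
Concentrations: [D] = 4.77 − 2.27X; [B] = 2.27 − 2.27X; [E] = 2.27X; [A] = 2.27X.
K = [E] [A] / ([D] [B]).
Setting equal to 0.658 and solving for X on (0,1) gives X = 0.614.

X = 0.614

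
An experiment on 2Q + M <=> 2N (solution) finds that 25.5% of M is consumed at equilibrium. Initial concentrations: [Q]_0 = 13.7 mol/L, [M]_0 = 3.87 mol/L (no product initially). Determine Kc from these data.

Let X = conversion of M.
Concentrations: [Q] = 13.7 − 7.74X; [M] = 3.87 − 3.87X; [N] = 7.74X.
At X = 0.255: [Q] = 11.7, [M] = 2.88, [N] = 1.97.
Kc = [N]^2 / ([Q]^2 [M]) = 0.00983 L/mol.

Kc = 0.00983 L/mol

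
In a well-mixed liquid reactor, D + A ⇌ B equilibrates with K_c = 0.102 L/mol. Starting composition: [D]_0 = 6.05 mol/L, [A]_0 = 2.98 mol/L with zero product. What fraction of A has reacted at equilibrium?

Let X = conversion of A; extent ξ = 2.98·X mol/L.
Concentrations: [D] = 6.05 − 2.98X; [A] = 2.98 − 2.98X; [B] = 2.98X.
K_c = [B] / ([D] [A]).
Setting equal to 0.102 and solving for X on (0,1) gives X = 0.339.

X = 0.339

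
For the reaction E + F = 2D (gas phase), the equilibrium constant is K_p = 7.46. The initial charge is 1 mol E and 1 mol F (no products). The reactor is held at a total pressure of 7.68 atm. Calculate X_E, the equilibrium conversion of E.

Take 1 mol E as basis and let X be its fractional conversion, so ξ = X.
Mole table: n_E = 1 − X; n_F = 1 − X; n_D = 2X.
Since Δν = 0, n_T = 2 throughout.
With p_i = (n_i/n_T)P, K_p = p_D^2 / (p_E p_F).
Setting this equal to 7.46 and taking the physical root (0 < X < 1) gives X = 0.577.

X = 0.577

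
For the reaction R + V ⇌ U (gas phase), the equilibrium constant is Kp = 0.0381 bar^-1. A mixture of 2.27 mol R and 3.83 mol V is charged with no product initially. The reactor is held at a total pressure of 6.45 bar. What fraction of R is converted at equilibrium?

Let X = conversion of R (basis 2.27 mol R); extent of reaction ξ = 2.27X.
At extent ξ: n_R = 2.27 − 2.27X; n_V = 3.83 − 2.27X; n_U = 2.27X.
Total moles n_T = 6.1 − 2.27X.
y_i = n_i/n_T, p_i = y_i·P. Kp = p_U / (p_R p_V).
Substituting and setting equal to 0.0381 bar^-1 gives a polynomial in X; the root in (0,1) is X = 0.130.

X = 0.130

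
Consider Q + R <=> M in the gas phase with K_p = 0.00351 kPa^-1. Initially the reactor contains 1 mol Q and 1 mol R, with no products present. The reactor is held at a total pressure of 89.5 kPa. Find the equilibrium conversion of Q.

Basis: 1 mol Q initially; let X = conversion of Q. Extent ξ = X.
At extent ξ: n_Q = 1 − X; n_R = 1 − X; n_M = X.
Total moles n_T = 2 − X.
Mole fractions y_i = n_i/n_T; K_p = p_M / (p_Q p_R) with p_i = y_i·P.
This yields a degree-2 equation in X; solving on (0,1), X = 0.128.

X = 0.128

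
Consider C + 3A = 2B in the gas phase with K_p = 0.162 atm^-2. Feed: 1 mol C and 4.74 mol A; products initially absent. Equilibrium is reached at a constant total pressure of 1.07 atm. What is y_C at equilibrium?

Let X = conversion of C (basis 1 mol C); extent of reaction ξ = X.
Mole table: n_C = 1 − X; n_A = 4.74 − 3X; n_B = 2X.
Total moles n_T = 5.74 − 2X.
With p_i = (n_i/n_T)P, K_p = p_B^2 / (p_C p_A^3).
Setting this equal to 0.162 atm^-2 and taking the physical root (0 < X < 1) gives X = 0.274.
Then n_C = 0.726, n_T = 5.19, so y_C = 0.140.

y_C = 0.140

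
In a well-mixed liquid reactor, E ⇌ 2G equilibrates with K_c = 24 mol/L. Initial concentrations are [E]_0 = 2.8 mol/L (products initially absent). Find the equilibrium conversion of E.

X = 0.743

Let X = conversion of E; extent ξ = 2.8·X mol/L.
Concentrations: [E] = 2.8 − 2.8X; [G] = 5.6X.
K_c = [G]^2 / ([E]).
Solving K_c = 24 for X ∈ (0,1): X = 0.743.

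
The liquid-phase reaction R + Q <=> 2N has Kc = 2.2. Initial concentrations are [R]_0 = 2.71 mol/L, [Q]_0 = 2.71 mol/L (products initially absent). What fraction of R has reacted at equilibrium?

X = 0.426

Let X = conversion of R; extent ξ = 2.71·X mol/L.
Concentrations: [R] = 2.71 − 2.71X; [Q] = 2.71 − 2.71X; [N] = 5.42X.
Kc = [N]^2 / ([R] [Q]).
Equating to 2.2: the physical root is X = 0.426.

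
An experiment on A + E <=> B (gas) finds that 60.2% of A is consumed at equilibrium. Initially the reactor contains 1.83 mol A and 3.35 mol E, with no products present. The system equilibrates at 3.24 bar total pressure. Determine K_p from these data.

Let X = conversion of A (basis 1.83 mol A); extent of reaction ξ = 1.83X.
Moles: n_A = 1.83 − 1.83X; n_E = 3.35 − 1.83X; n_B = 1.83X.
Summing: n_T = 5.18 − 1.83X.
At X = 0.602: n_A = 0.728, n_E = 2.25, n_B = 1.1, n_T = 4.08.
p_i = (n_i/n_T)·P. K_p = p_B / (p_A p_E) = 0.847 bar^-1.

K_p = 0.847 bar^-1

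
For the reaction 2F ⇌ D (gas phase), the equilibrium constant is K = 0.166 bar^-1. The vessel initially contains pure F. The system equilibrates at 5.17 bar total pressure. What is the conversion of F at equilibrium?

X = 0.525

Basis: 1 mol F initially; let X = conversion of F. Extent ξ = 0.5X.
Mole table: n_F = 1 − X; n_D = 0.5X.
Summing: n_T = 1 − 0.5X.
y_i = n_i/n_T, p_i = y_i·P. K = p_D / (p_F^2).
Equating to 0.166 bar^-1 and solving on 0 < X < 1: X = 0.525.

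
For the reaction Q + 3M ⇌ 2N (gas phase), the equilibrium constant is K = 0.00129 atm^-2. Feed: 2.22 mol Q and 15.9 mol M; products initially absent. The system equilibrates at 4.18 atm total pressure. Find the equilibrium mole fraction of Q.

Basis: 2.22 mol Q initially; let X = conversion of Q. Extent ξ = 2.22X.
Moles: n_Q = 2.22 − 2.22X; n_M = 15.9 − 6.66X; n_N = 4.44X.
Summing: n_T = 18.1 − 4.44X.
y_i = n_i/n_T, p_i = y_i·P. K = p_N^2 / (p_Q p_M^3).
Equating to 0.00129 atm^-2 and solving on 0 < X < 1: X = 0.153.
Then n_Q = 1.88, n_T = 17.4, so y_Q = 0.108.

y_Q = 0.108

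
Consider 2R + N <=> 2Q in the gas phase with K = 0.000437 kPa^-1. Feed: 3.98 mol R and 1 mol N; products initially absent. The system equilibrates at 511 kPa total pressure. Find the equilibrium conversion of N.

Basis: 1 mol N initially; let X = conversion of N. Extent ξ = X.
Moles: n_R = 3.98 − 2X; n_N = 1 − X; n_Q = 2X.
Total moles n_T = 4.98 − X.
With p_i = (n_i/n_T)P, K = p_Q^2 / (p_R^2 p_N).
Equating to 0.000437 kPa^-1 and solving on 0 < X < 1: X = 0.306.

X = 0.306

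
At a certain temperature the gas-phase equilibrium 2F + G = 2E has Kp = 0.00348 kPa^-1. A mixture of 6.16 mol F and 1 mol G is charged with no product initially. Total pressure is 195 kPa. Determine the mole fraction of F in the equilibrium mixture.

y_F = 0.766

Take 1 mol G as basis and let X be its fractional conversion, so ξ = X.
Species balance: n_F = 6.16 − 2X; n_G = 1 − X; n_E = 2X.
Summing: n_T = 7.16 − X.
With p_i = (n_i/n_T)P, Kp = p_E^2 / (p_F^2 p_G).
Substituting and setting equal to 0.00348 kPa^-1 gives a polynomial in X; the root in (0,1) is X = 0.547.
Then n_F = 5.07, n_T = 6.61, so y_F = 0.766.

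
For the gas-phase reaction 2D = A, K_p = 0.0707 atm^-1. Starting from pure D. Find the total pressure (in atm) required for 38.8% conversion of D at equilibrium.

P = 5.9 atm

Let X = conversion of D (basis 1 mol D); extent of reaction ξ = 0.5X.
At extent ξ: n_D = 1 − X; n_A = 0.5X.
n_T = Σnᵢ = 1 − 0.5X.
K_p = p_A / (p_D^2) with p_i = (n_i/n_T)·P.
At X = 0.388: the mole-fraction product g(X) = Π y_i^ν_i = 0.4175. Since K_p = g(X)·P^{-1}, P = (g/K_p)^(1/1) = (0.4175/0.0707)^(1/1) = 5.9 atm.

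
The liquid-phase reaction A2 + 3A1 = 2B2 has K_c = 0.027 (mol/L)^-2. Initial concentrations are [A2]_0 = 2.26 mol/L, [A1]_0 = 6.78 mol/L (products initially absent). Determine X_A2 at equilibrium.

X = 0.376

Let X = conversion of A2; extent ξ = 2.26·X mol/L.
Concentrations: [A2] = 2.26 − 2.26X; [A1] = 6.78 − 6.78X; [B2] = 4.52X.
K_c = [B2]^2 / ([A2] [A1]^3).
Setting equal to 0.027 and solving for X on (0,1) gives X = 0.376.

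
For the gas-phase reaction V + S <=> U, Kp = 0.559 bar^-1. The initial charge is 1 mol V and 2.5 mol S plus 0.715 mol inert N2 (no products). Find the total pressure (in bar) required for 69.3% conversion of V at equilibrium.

Basis: 1 mol V initially; let X = conversion of V. Extent ξ = X.
Mole table: n_V = 1 − X; n_S = 2.5 − X; n_U = X; n_I = 0.715 (inert).
Summing: n_T = 4.21 − X.
Kp = p_U / (p_V p_S) with p_i = (n_i/n_T)·P.
At X = 0.693: the mole-fraction product g(X) = Π y_i^ν_i = 4.4. Since Kp = g(X)·P^{-1}, P = (g/Kp)^(1/1) = (4.4/0.559)^(1/1) = 7.87 bar.

P = 7.87 bar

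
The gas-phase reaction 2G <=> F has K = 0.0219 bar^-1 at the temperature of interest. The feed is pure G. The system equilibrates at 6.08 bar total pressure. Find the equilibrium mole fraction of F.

Take 1 mol G as basis and let X be its fractional conversion, so ξ = 0.5X.
Species balance: n_G = 1 − X; n_F = 0.5X.
n_T = Σnᵢ = 1 − 0.5X.
Mole fractions y_i = n_i/n_T; K = p_F / (p_G^2) with p_i = y_i·P.
Equating to 0.0219 bar^-1 and solving on 0 < X < 1: X = 0.192.
Then n_F = 0.0961, n_T = 0.904, so y_F = 0.106.

y_F = 0.106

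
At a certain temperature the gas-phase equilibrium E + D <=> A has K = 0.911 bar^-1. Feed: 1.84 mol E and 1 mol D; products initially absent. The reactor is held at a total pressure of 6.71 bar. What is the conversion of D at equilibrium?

X = 0.760

Basis: 1 mol D initially; let X = conversion of D. Extent ξ = X.
Mole table: n_E = 1.84 − X; n_D = 1 − X; n_A = X.
n_T = Σnᵢ = 2.84 − X.
Mole fractions y_i = n_i/n_T; K = p_A / (p_E p_D) with p_i = y_i·P.
Substituting and setting equal to 0.911 bar^-1 gives a polynomial in X; the root in (0,1) is X = 0.760.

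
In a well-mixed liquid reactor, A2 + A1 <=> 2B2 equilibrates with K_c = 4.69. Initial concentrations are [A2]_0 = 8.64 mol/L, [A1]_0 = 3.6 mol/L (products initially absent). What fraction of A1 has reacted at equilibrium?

X = 0.729

Let X = conversion of A1; extent ξ = 3.6·X mol/L.
Concentrations: [A2] = 8.64 − 3.6X; [A1] = 3.6 − 3.6X; [B2] = 7.2X.
K_c = [B2]^2 / ([A2] [A1]).
This equals 4.69 at X = 0.729 (the root in 0 < X < 1).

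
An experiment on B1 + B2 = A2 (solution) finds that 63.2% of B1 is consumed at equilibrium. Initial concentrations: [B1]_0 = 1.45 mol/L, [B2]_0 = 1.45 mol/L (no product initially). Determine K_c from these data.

Let X = conversion of B1.
Concentrations: [B1] = 1.45 − 1.45X; [B2] = 1.45 − 1.45X; [A2] = 1.45X.
At X = 0.632: [B1] = 0.534, [B2] = 0.534, [A2] = 0.916.
K_c = [A2] / ([B1] [B2]) = 3.22 L/mol.

K_c = 3.22 L/mol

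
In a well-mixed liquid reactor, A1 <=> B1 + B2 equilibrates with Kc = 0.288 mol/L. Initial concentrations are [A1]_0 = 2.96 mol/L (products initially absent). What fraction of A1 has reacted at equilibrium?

X = 0.267

Let X = conversion of A1; extent ξ = 2.96·X mol/L.
Concentrations: [A1] = 2.96 − 2.96X; [B1] = 2.96X; [B2] = 2.96X.
Kc = [B1] [B2] / ([A1]).
Equating to 0.288 mol/L: the physical root is X = 0.267.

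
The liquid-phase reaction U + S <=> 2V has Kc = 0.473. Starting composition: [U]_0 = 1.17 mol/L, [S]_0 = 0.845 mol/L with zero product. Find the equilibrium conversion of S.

Let X = conversion of S; extent ξ = 0.845·X mol/L.
Concentrations: [U] = 1.17 − 0.845X; [S] = 0.845 − 0.845X; [V] = 1.69X.
Kc = [V]^2 / ([U] [S]).
Solving Kc = 0.473 for X ∈ (0,1): X = 0.300.

X = 0.300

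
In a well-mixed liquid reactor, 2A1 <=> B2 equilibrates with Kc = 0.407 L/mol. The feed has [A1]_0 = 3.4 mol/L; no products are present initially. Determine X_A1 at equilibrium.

X = 0.553

Let X = conversion of A1; extent ξ = 3.4X/2 mol/L.
Concentrations: [A1] = 3.4 − 3.4X; [B2] = 1.7X.
Kc = [B2] / ([A1]^2).
Solving Kc = 0.407 for X ∈ (0,1): X = 0.553.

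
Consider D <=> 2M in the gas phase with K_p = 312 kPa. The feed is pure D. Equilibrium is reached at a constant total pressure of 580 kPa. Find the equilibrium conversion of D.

X = 0.344

Take 1 mol D as basis and let X be its fractional conversion, so ξ = X.
Species balance: n_D = 1 − X; n_M = 2X.
n_T = Σnᵢ = 1 + X.
Mole fractions y_i = n_i/n_T; K_p = p_M^2 / (p_D) with p_i = y_i·P.
Substituting and setting equal to 312 kPa gives a polynomial in X; the root in (0,1) is X = 0.344.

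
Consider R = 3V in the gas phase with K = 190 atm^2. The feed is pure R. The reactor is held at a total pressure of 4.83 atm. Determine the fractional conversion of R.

Basis: 1 mol R initially; let X = conversion of R. Extent ξ = X.
Species balance: n_R = 1 − X; n_V = 3X.
Total moles n_T = 1 + 2X.
Mole fractions y_i = n_i/n_T; K = p_V^3 / (p_R) with p_i = y_i·P.
Equating to 190 atm^2 and solving on 0 < X < 1: X = 0.767.

X = 0.767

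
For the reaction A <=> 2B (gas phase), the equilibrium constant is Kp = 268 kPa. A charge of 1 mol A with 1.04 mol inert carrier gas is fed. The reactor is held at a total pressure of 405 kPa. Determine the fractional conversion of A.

X = 0.469

Take 1 mol A as basis and let X be its fractional conversion, so ξ = X.
Mole table: n_A = 1 − X; n_B = 2X; n_I = 1.04 (inert).
Total moles n_T = 2.04 + X.
Mole fractions y_i = n_i/n_T; Kp = p_B^2 / (p_A) with p_i = y_i·P.
Setting this equal to 268 kPa and taking the physical root (0 < X < 1) gives X = 0.469.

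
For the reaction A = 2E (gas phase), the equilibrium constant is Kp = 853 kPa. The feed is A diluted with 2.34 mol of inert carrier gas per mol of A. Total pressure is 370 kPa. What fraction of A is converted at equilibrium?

Basis: 1 mol A initially; let X = conversion of A. Extent ξ = X.
Mole table: n_A = 1 − X; n_E = 2X; n_I = 2.34 (inert).
Total moles n_T = 3.34 + X.
With p_i = (n_i/n_T)P, Kp = p_E^2 / (p_A).
Substituting and setting equal to 853 kPa gives a polynomial in X; the root in (0,1) is X = 0.757.

X = 0.757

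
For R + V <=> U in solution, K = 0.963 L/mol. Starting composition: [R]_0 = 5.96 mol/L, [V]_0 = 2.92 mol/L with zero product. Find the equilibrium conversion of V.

Let X = conversion of V; extent ξ = 2.92·X mol/L.
Concentrations: [R] = 5.96 − 2.92X; [V] = 2.92 − 2.92X; [U] = 2.92X.
K = [U] / ([R] [V]).
Solving K = 0.963 for X ∈ (0,1): X = 0.780.

X = 0.780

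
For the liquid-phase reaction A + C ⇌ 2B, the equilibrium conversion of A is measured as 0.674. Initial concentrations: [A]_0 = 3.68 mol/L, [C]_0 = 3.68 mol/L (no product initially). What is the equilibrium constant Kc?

Let X = conversion of A.
Concentrations: [A] = 3.68 − 3.68X; [C] = 3.68 − 3.68X; [B] = 7.36X.
At X = 0.674: [A] = 1.2, [C] = 1.2, [B] = 4.96.
Kc = [B]^2 / ([A] [C]) = 17.1.

Kc = 17.1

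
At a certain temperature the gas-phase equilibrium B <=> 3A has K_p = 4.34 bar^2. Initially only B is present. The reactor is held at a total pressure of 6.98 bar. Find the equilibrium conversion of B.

X = 0.170

Take 1 mol B as basis and let X be its fractional conversion, so ξ = X.
Species balance: n_B = 1 − X; n_A = 3X.
Total moles n_T = 1 + 2X.
With p_i = (n_i/n_T)P, K_p = p_A^3 / (p_B).
This yields a degree-3 equation in X; solving on (0,1), X = 0.170.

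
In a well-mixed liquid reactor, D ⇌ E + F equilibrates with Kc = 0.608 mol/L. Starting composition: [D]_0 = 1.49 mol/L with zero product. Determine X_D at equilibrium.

Let X = conversion of D; extent ξ = 1.49·X mol/L.
Concentrations: [D] = 1.49 − 1.49X; [E] = 1.49X; [F] = 1.49X.
Kc = [E] [F] / ([D]).
Solving Kc = 0.608 for X ∈ (0,1): X = 0.467.

X = 0.467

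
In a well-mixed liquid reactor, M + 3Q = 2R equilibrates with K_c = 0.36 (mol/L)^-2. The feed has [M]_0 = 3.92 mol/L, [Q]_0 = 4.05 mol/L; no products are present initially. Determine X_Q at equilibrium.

Let X = conversion of Q; extent ξ = 4.05X/3 mol/L.
Concentrations: [M] = 3.92 − 1.35X; [Q] = 4.05 − 4.05X; [R] = 2.7X.
K_c = [R]^2 / ([M] [Q]^3).
This equals 0.36 at X = 0.651 (the root in 0 < X < 1).

X = 0.651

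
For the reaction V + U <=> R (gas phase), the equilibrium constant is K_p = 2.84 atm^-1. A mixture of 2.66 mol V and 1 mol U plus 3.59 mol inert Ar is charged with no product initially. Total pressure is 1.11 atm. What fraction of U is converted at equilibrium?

Take 1 mol U as basis and let X be its fractional conversion, so ξ = X.
At extent ξ: n_V = 2.66 − X; n_U = 1 − X; n_R = X; n_I = 3.59 (inert).
n_T = Σnᵢ = 7.25 − X.
Mole fractions y_i = n_i/n_T; K_p = p_R / (p_V p_U) with p_i = y_i·P.
Substituting and setting equal to 2.84 atm^-1 gives a polynomial in X; the root in (0,1) is X = 0.502.

X = 0.502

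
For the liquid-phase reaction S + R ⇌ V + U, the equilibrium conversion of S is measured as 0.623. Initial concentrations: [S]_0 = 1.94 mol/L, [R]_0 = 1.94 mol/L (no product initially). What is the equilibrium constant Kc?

Let X = conversion of S.
Concentrations: [S] = 1.94 − 1.94X; [R] = 1.94 − 1.94X; [V] = 1.94X; [U] = 1.94X.
At X = 0.623: [S] = 0.731, [R] = 0.731, [V] = 1.21, [U] = 1.21.
Kc = [V] [U] / ([S] [R]) = 2.73.

Kc = 2.73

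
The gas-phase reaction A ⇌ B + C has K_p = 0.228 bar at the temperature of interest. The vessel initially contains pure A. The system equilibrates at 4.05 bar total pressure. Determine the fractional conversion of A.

Take 1 mol A as basis and let X be its fractional conversion, so ξ = X.
Moles: n_A = 1 − X; n_B = X; n_C = X.
Total moles n_T = 1 + X.
With p_i = (n_i/n_T)P, K_p = p_B p_C / (p_A).
Substituting and setting equal to 0.228 bar gives a polynomial in X; the root in (0,1) is X = 0.231.

X = 0.231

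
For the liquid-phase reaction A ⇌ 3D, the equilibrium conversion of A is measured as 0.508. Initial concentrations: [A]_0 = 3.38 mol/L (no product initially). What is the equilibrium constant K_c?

K_c = 82.2 (mol/L)^2

Let X = conversion of A.
Concentrations: [A] = 3.38 − 3.38X; [D] = 10.1X.
At X = 0.508: [A] = 1.66, [D] = 5.15.
K_c = [D]^3 / ([A]) = 82.2 (mol/L)^2.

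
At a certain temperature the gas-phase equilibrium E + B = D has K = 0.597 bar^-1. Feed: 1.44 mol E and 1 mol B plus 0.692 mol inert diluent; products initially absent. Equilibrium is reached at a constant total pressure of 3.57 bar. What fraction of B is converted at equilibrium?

Let X = conversion of B (basis 1 mol B); extent of reaction ξ = X.
Mole table: n_E = 1.44 − X; n_B = 1 − X; n_D = X; n_I = 0.692 (inert).
Summing: n_T = 3.13 − X.
y_i = n_i/n_T, p_i = y_i·P. K = p_D / (p_E p_B).
Setting this equal to 0.597 bar^-1 and taking the physical root (0 < X < 1) gives X = 0.442.

X = 0.442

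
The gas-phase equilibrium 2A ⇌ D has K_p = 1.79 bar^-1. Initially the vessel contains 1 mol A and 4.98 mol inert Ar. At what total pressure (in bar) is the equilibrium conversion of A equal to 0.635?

Take 1 mol A as basis and let X be its fractional conversion, so ξ = 0.5X.
Moles: n_A = 1 − X; n_D = 0.5X; n_I = 4.98 (inert).
Total moles n_T = 5.98 − 0.5X.
K_p = p_D / (p_A^2) with p_i = (n_i/n_T)·P.
At X = 0.635: the mole-fraction product g(X) = Π y_i^ν_i = 13.49. Since K_p = g(X)·P^{-1}, P = (g/K_p)^(1/1) = (13.49/1.79)^(1/1) = 7.54 bar.

P = 7.54 bar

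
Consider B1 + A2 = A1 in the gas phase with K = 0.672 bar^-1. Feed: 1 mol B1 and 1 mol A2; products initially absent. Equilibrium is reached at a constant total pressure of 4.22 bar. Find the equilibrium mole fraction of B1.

Take 1 mol B1 as basis and let X be its fractional conversion, so ξ = X.
Moles: n_B1 = 1 − X; n_A2 = 1 − X; n_A1 = X.
n_T = Σnᵢ = 2 − X.
y_i = n_i/n_T, p_i = y_i·P. K = p_A1 / (p_B1 p_A2).
Setting this equal to 0.672 bar^-1 and taking the physical root (0 < X < 1) gives X = 0.489.
Then n_B1 = 0.511, n_T = 1.51, so y_B1 = 0.338.

y_B1 = 0.338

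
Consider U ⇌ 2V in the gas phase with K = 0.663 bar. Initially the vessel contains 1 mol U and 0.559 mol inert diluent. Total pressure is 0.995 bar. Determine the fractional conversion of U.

Let X = conversion of U (basis 1 mol U); extent of reaction ξ = X.
At extent ξ: n_U = 1 − X; n_V = 2X; n_I = 0.559 (inert).
Total moles n_T = 1.56 + X.
Mole fractions y_i = n_i/n_T; K = p_V^2 / (p_U) with p_i = y_i·P.
Setting this equal to 0.663 bar and taking the physical root (0 < X < 1) gives X = 0.434.

X = 0.434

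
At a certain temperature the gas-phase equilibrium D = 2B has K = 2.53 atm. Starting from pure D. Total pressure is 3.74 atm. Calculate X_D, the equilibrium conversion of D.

Let X = conversion of D (basis 1 mol D); extent of reaction ξ = X.
Mole table: n_D = 1 − X; n_B = 2X.
Total moles n_T = 1 + X.
With p_i = (n_i/n_T)P, K = p_B^2 / (p_D).
Setting this equal to 2.53 atm and taking the physical root (0 < X < 1) gives X = 0.380.

X = 0.380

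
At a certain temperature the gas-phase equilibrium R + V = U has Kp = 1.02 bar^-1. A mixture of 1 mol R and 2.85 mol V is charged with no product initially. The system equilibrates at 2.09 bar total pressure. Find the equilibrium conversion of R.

Let X = conversion of R (basis 1 mol R); extent of reaction ξ = X.
Mole table: n_R = 1 − X; n_V = 2.85 − X; n_U = X.
n_T = Σnᵢ = 3.85 − X.
y_i = n_i/n_T, p_i = y_i·P. Kp = p_U / (p_R p_V).
Substituting and setting equal to 1.02 bar^-1 gives a polynomial in X; the root in (0,1) is X = 0.596.

X = 0.596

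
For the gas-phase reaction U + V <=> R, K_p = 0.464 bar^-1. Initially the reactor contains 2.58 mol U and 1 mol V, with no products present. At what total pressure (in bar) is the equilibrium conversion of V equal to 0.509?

Let X = conversion of V (basis 1 mol V); extent of reaction ξ = X.
At extent ξ: n_U = 2.58 − X; n_V = 1 − X; n_R = X.
n_T = Σnᵢ = 3.58 − X.
K_p = p_R / (p_U p_V) with p_i = (n_i/n_T)·P.
At X = 0.509: the mole-fraction product g(X) = Π y_i^ν_i = 1.537. Since K_p = g(X)·P^{-1}, P = (g/K_p)^(1/1) = (1.537/0.464)^(1/1) = 3.31 bar.

P = 3.31 bar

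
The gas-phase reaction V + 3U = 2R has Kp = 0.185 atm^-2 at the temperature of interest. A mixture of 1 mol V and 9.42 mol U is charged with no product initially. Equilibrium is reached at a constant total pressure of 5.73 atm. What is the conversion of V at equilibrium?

Basis: 1 mol V initially; let X = conversion of V. Extent ξ = X.
Moles: n_V = 1 − X; n_U = 9.42 − 3X; n_R = 2X.
Total moles n_T = 10.4 − 2X.
y_i = n_i/n_T, p_i = y_i·P. Kp = p_R^2 / (p_V p_U^3).
Setting this equal to 0.185 atm^-2 and taking the physical root (0 < X < 1) gives X = 0.878.

X = 0.878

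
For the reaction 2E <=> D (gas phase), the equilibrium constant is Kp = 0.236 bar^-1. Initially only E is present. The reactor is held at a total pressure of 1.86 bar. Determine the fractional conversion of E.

X = 0.398

Take 1 mol E as basis and let X be its fractional conversion, so ξ = 0.5X.
At extent ξ: n_E = 1 − X; n_D = 0.5X.
Total moles n_T = 1 − 0.5X.
y_i = n_i/n_T, p_i = y_i·P. Kp = p_D / (p_E^2).
Substituting and setting equal to 0.236 bar^-1 gives a polynomial in X; the root in (0,1) is X = 0.398.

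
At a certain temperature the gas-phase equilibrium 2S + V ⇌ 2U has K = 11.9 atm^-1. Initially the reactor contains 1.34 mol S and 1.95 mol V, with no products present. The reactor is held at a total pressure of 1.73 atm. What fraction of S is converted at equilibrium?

X = 0.765

Basis: 1.34 mol S initially; let X = conversion of S. Extent ξ = 0.67X.
Mole table: n_S = 1.34 − 1.34X; n_V = 1.95 − 0.67X; n_U = 1.34X.
n_T = Σnᵢ = 3.29 − 0.67X.
y_i = n_i/n_T, p_i = y_i·P. K = p_U^2 / (p_S^2 p_V).
Equating to 11.9 atm^-1 and solving on 0 < X < 1: X = 0.765.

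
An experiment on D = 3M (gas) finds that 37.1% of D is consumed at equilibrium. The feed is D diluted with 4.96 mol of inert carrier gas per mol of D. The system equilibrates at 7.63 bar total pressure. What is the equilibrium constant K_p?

Let X = conversion of D (basis 1 mol D); extent of reaction ξ = X.
Species balance: n_D = 1 − X; n_M = 3X; n_I = 4.96 (inert).
n_T = Σnᵢ = 5.96 + 2X.
At X = 0.371: n_D = 0.629, n_M = 1.11, n_T = 6.7.
p_i = (n_i/n_T)·P. K_p = p_M^3 / (p_D) = 2.84 bar^2.

K_p = 2.84 bar^2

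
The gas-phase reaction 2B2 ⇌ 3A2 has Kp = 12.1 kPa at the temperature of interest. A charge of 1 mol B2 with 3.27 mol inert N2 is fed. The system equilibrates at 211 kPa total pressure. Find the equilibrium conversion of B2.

X = 0.325

Take 1 mol B2 as basis and let X be its fractional conversion, so ξ = 0.5X.
At extent ξ: n_B2 = 1 − X; n_A2 = 1.5X; n_I = 3.27 (inert).
Summing: n_T = 4.27 + 0.5X.
y_i = n_i/n_T, p_i = y_i·P. Kp = p_A2^3 / (p_B2^2).
Equating to 12.1 kPa and solving on 0 < X < 1: X = 0.325.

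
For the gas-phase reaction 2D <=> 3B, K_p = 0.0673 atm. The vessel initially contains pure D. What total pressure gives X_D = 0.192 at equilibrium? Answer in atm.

Basis: 1 mol D initially; let X = conversion of D. Extent ξ = 0.5X.
Species balance: n_D = 1 − X; n_B = 1.5X.
n_T = Σnᵢ = 1 + 0.5X.
K_p = p_B^3 / (p_D^2) with p_i = (n_i/n_T)·P.
At X = 0.192: the mole-fraction product g(X) = Π y_i^ν_i = 0.03338. Since K_p = g(X)·P^{1}, P = (K_p/g)^(1/1) = (0.0673/0.03338)^(1/1) = 2.02 atm.

P = 2.02 atm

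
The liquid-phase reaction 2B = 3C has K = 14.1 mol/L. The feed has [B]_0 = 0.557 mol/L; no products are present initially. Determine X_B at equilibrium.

X = 0.759

Let X = conversion of B; extent ξ = 0.557X/2 mol/L.
Concentrations: [B] = 0.557 − 0.557X; [C] = 0.836X.
K = [C]^3 / ([B]^2).
Setting equal to 14.1 and solving for X on (0,1) gives X = 0.759.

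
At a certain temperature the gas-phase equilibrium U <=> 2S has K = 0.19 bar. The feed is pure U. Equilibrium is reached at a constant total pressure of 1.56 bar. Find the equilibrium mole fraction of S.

Take 1 mol U as basis and let X be its fractional conversion, so ξ = X.
Moles: n_U = 1 − X; n_S = 2X.
Total moles n_T = 1 + X.
With p_i = (n_i/n_T)P, K = p_S^2 / (p_U).
Equating to 0.19 bar and solving on 0 < X < 1: X = 0.172.
Then n_S = 0.344, n_T = 1.17, so y_S = 0.293.

y_S = 0.293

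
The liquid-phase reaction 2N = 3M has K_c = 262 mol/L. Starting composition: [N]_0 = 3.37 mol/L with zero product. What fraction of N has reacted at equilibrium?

Let X = conversion of N; extent ξ = 3.37X/2 mol/L.
Concentrations: [N] = 3.37 − 3.37X; [M] = 5.05X.
K_c = [M]^3 / ([N]^2).
Solving K_c = 262 for X ∈ (0,1): X = 0.840.

X = 0.840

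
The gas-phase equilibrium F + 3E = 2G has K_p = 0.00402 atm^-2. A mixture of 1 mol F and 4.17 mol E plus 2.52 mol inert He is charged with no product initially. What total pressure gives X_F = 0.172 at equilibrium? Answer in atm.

P = 6.27 atm

Take 1 mol F as basis and let X be its fractional conversion, so ξ = X.
Species balance: n_F = 1 − X; n_E = 4.17 − 3X; n_G = 2X; n_I = 2.52 (inert).
Total moles n_T = 7.69 − 2X.
K_p = p_G^2 / (p_F p_E^3) with p_i = (n_i/n_T)·P.
At X = 0.172: the mole-fraction product g(X) = Π y_i^ν_i = 0.1581. Since K_p = g(X)·P^{-2}, P = (g/K_p)^(1/2) = (0.1581/0.00402)^(1/2) = 6.27 atm.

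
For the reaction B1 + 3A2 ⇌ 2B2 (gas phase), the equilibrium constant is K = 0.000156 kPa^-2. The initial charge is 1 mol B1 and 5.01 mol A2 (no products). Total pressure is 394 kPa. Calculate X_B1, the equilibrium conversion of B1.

Basis: 1 mol B1 initially; let X = conversion of B1. Extent ξ = X.
Species balance: n_B1 = 1 − X; n_A2 = 5.01 − 3X; n_B2 = 2X.
Summing: n_T = 6.01 − 2X.
y_i = n_i/n_T, p_i = y_i·P. K = p_B2^2 / (p_B1 p_A2^3).
Equating to 0.000156 kPa^-2 and solving on 0 < X < 1: X = 0.851.

X = 0.851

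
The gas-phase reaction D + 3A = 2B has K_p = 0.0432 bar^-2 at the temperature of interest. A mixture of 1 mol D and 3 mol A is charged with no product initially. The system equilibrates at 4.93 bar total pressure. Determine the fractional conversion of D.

X = 0.345

Let X = conversion of D (basis 1 mol D); extent of reaction ξ = X.
Mole table: n_D = 1 − X; n_A = 3 − 3X; n_B = 2X.
Total moles n_T = 4 − 2X.
With p_i = (n_i/n_T)P, K_p = p_B^2 / (p_D p_A^3).
This yields a degree-4 equation in X; solving on (0,1), X = 0.345.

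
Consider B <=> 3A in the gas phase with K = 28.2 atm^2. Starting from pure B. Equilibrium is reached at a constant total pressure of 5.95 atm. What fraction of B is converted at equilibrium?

X = 0.384

Let X = conversion of B (basis 1 mol B); extent of reaction ξ = X.
Moles: n_B = 1 − X; n_A = 3X.
n_T = Σnᵢ = 1 + 2X.
Mole fractions y_i = n_i/n_T; K = p_A^3 / (p_B) with p_i = y_i·P.
This yields a degree-3 equation in X; solving on (0,1), X = 0.384.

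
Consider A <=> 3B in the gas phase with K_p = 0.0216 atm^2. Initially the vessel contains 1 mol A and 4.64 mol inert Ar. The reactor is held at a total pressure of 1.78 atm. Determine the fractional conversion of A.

X = 0.195

Basis: 1 mol A initially; let X = conversion of A. Extent ξ = X.
Moles: n_A = 1 − X; n_B = 3X; n_I = 4.64 (inert).
n_T = Σnᵢ = 5.64 + 2X.
Mole fractions y_i = n_i/n_T; K_p = p_B^3 / (p_A) with p_i = y_i·P.
This yields a degree-3 equation in X; solving on (0,1), X = 0.195.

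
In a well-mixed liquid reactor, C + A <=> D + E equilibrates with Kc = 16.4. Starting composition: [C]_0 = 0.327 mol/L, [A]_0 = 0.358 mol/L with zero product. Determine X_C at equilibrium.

Let X = conversion of C; extent ξ = 0.327·X mol/L.
Concentrations: [C] = 0.327 − 0.327X; [A] = 0.358 − 0.327X; [D] = 0.327X; [E] = 0.327X.
Kc = [D] [E] / ([C] [A]).
This equals 16.4 at X = 0.836 (the root in 0 < X < 1).

X = 0.836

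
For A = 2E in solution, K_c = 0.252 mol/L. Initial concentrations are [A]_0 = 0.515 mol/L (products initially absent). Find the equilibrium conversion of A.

X = 0.294

Let X = conversion of A; extent ξ = 0.515·X mol/L.
Concentrations: [A] = 0.515 − 0.515X; [E] = 1.03X.
K_c = [E]^2 / ([A]).
This equals 0.252 at X = 0.294 (the root in 0 < X < 1).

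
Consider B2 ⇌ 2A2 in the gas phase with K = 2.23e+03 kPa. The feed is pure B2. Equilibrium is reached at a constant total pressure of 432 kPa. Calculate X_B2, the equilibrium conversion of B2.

Let X = conversion of B2 (basis 1 mol B2); extent of reaction ξ = X.
At extent ξ: n_B2 = 1 − X; n_A2 = 2X.
n_T = Σnᵢ = 1 + X.
y_i = n_i/n_T, p_i = y_i·P. K = p_A2^2 / (p_B2).
Substituting and setting equal to 2.23e+03 kPa gives a polynomial in X; the root in (0,1) is X = 0.751.

X = 0.751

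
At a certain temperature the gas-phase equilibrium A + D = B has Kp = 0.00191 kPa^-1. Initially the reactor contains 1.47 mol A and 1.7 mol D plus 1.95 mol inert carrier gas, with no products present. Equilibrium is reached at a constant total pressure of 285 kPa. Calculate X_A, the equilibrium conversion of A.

X = 0.142

Take 1.47 mol A as basis and let X be its fractional conversion, so ξ = 1.47X.
At extent ξ: n_A = 1.47 − 1.47X; n_D = 1.7 − 1.47X; n_B = 1.47X; n_I = 1.95 (inert).
Summing: n_T = 5.12 − 1.47X.
y_i = n_i/n_T, p_i = y_i·P. Kp = p_B / (p_A p_D).
This yields a degree-2 equation in X; solving on (0,1), X = 0.142.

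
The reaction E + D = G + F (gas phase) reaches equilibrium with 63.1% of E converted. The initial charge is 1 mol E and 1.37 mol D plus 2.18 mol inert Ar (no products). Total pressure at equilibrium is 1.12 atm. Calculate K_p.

K_p = 1.46

Take 1 mol E as basis and let X be its fractional conversion, so ξ = X.
At extent ξ: n_E = 1 − X; n_D = 1.37 − X; n_G = X; n_F = X; n_I = 2.18 (inert).
Total moles n_T = 4.55 (Δν = 0, constant).
At X = 0.631: n_E = 0.369, n_D = 0.739, n_G = 0.631, n_F = 0.631, n_T = 4.55.
p_i = (n_i/n_T)·P. K_p = p_G p_F / (p_E p_D) = 1.46.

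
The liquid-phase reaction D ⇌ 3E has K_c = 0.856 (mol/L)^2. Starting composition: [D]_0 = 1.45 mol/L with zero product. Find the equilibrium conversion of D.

Let X = conversion of D; extent ξ = 1.45·X mol/L.
Concentrations: [D] = 1.45 − 1.45X; [E] = 4.35X.
K_c = [E]^3 / ([D]).
This equals 0.856 at X = 0.227 (the root in 0 < X < 1).

X = 0.227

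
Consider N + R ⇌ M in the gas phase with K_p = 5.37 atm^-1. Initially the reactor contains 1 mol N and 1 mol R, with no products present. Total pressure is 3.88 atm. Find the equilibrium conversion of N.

Take 1 mol N as basis and let X be its fractional conversion, so ξ = X.
Moles: n_N = 1 − X; n_R = 1 − X; n_M = X.
n_T = Σnᵢ = 2 − X.
With p_i = (n_i/n_T)P, K_p = p_M / (p_N p_R).
Substituting and setting equal to 5.37 atm^-1 gives a polynomial in X; the root in (0,1) is X = 0.786.

X = 0.786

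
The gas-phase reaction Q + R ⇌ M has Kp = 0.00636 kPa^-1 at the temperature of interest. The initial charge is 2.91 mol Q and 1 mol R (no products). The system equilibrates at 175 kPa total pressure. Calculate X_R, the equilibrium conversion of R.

X = 0.442

Let X = conversion of R (basis 1 mol R); extent of reaction ξ = X.
Species balance: n_Q = 2.91 − X; n_R = 1 − X; n_M = X.
n_T = Σnᵢ = 3.91 − X.
Mole fractions y_i = n_i/n_T; Kp = p_M / (p_Q p_R) with p_i = y_i·P.
This yields a degree-2 equation in X; solving on (0,1), X = 0.442.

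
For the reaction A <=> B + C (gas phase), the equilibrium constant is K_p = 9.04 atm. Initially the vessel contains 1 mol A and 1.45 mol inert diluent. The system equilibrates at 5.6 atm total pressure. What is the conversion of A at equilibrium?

Take 1 mol A as basis and let X be its fractional conversion, so ξ = X.
Moles: n_A = 1 − X; n_B = X; n_C = X; n_I = 1.45 (inert).
Summing: n_T = 2.45 + X.
With p_i = (n_i/n_T)P, K_p = p_B p_C / (p_A).
This yields a degree-2 equation in X; solving on (0,1), X = 0.861.

X = 0.861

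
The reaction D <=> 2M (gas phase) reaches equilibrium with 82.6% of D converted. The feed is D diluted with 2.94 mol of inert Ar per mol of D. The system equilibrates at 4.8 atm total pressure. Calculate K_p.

Take 1 mol D as basis and let X be its fractional conversion, so ξ = X.
Mole table: n_D = 1 − X; n_M = 2X; n_I = 2.94 (inert).
Total moles n_T = 3.94 + X.
At X = 0.826: n_D = 0.174, n_M = 1.65, n_T = 4.77.
p_i = (n_i/n_T)·P. K_p = p_M^2 / (p_D) = 15.8 atm.

K_p = 15.8 atm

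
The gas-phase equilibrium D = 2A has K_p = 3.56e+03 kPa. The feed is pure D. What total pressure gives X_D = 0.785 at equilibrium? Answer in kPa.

P = 554 kPa

Take 1 mol D as basis and let X be its fractional conversion, so ξ = X.
Species balance: n_D = 1 − X; n_A = 2X.
Summing: n_T = 1 + X.
K_p = p_A^2 / (p_D) with p_i = (n_i/n_T)·P.
At X = 0.785: the mole-fraction product g(X) = Π y_i^ν_i = 6.423. Since K_p = g(X)·P^{1}, P = (K_p/g)^(1/1) = (3.56e+03/6.423)^(1/1) = 554 kPa.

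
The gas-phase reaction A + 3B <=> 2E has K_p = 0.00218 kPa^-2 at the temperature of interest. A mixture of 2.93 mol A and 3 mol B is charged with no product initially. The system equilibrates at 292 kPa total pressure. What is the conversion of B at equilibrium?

X = 0.832

Basis: 3 mol B initially; let X = conversion of B. Extent ξ = X.
Moles: n_A = 2.93 − X; n_B = 3 − 3X; n_E = 2X.
n_T = Σnᵢ = 5.93 − 2X.
With p_i = (n_i/n_T)P, K_p = p_E^2 / (p_A p_B^3).
Substituting and setting equal to 0.00218 kPa^-2 gives a polynomial in X; the root in (0,1) is X = 0.832.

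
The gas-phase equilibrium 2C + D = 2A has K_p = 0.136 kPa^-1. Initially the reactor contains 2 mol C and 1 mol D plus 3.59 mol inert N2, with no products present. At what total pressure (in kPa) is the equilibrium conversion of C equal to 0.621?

P = 311 kPa

Take 2 mol C as basis and let X be its fractional conversion, so ξ = X.
Moles: n_C = 2 − 2X; n_D = 1 − X; n_A = 2X; n_I = 3.59 (inert).
Total moles n_T = 6.59 − X.
K_p = p_A^2 / (p_C^2 p_D) with p_i = (n_i/n_T)·P.
At X = 0.621: the mole-fraction product g(X) = Π y_i^ν_i = 42.28. Since K_p = g(X)·P^{-1}, P = (g/K_p)^(1/1) = (42.28/0.136)^(1/1) = 311 kPa.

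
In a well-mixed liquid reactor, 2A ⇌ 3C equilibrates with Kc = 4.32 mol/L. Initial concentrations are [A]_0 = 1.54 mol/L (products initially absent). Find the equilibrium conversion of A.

Let X = conversion of A; extent ξ = 1.54X/2 mol/L.
Concentrations: [A] = 1.54 − 1.54X; [C] = 2.31X.
Kc = [C]^3 / ([A]^2).
This equals 4.32 at X = 0.551 (the root in 0 < X < 1).

X = 0.551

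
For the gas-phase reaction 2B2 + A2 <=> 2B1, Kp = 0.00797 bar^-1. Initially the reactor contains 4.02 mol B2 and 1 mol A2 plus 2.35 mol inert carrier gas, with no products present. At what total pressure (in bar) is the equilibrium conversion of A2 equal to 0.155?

Basis: 1 mol A2 initially; let X = conversion of A2. Extent ξ = X.
Moles: n_B2 = 4.02 − 2X; n_A2 = 1 − X; n_B1 = 2X; n_I = 2.35 (inert).
Summing: n_T = 7.37 − X.
Kp = p_B1^2 / (p_B2^2 p_A2) with p_i = (n_i/n_T)·P.
At X = 0.155: the mole-fraction product g(X) = Π y_i^ν_i = 0.05961. Since Kp = g(X)·P^{-1}, P = (g/Kp)^(1/1) = (0.05961/0.00797)^(1/1) = 7.48 bar.

P = 7.48 bar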